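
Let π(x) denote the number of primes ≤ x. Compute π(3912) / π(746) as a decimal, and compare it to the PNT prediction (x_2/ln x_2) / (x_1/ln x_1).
π(3912)/π(746) = 541/132 ≈ 4.0985;  PNT prediction ≈ 4.1935.

π(746) = 132 and π(3912) = 541, so π(3912)/π(746) ≈ 4.0985. The PNT-predicted ratio is (3912/ln(3912)) / (746/ln(746)) ≈ 4.1935. The two agree to within a few percent, as expected.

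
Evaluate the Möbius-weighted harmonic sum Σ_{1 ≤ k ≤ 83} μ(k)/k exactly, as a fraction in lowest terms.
Σ μ(k)/k = -223590076836035175208867029720/8902150522975861711854133933093

Values of μ(k) for 1 ≤ k ≤ 83: μ(1) = 1, μ(2) = -1, μ(3) = -1, μ(5) = -1, μ(6) = 1, μ(7) = -1, μ(10) = 1, μ(11) = -1, μ(13) = -1, μ(14) = 1, μ(15) = 1, μ(17) = -1, μ(19) = -1, μ(21) = 1, μ(22) = 1, μ(23) = -1, μ(26) = 1, μ(29) = -1, μ(30) = -1, μ(31) = -1, μ(33) = 1, μ(34) = 1, μ(35) = 1, μ(37) = -1, μ(38) = 1, μ(39) = 1, μ(41) = -1, μ(42) = -1, μ(43) = -1, μ(46) = 1, μ(47) = -1, μ(51) = 1, μ(53) = -1, μ(55) = 1, μ(57) = 1, μ(58) = 1, μ(59) = -1, μ(61) = -1, μ(62) = 1, μ(65) = 1, μ(66) = -1, μ(67) = -1, μ(69) = 1, μ(70) = -1, μ(71) = -1, μ(73) = -1, μ(74) = 1, μ(77) = 1, μ(78) = -1, μ(79) = -1, μ(82) = 1, μ(83) = -1, with μ = 0 on non-squarefree integers. Summing μ(k)/k for k where μ(k) ≠ 0 gives -223590076836035175208867029720/8902150522975861711854133933093 ≈ -0.0251. (PNT ⟺ this sum → 0 as n → ∞.)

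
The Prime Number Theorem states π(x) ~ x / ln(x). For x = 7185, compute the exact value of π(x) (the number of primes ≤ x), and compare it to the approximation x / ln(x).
π(7185) = 917;  x/ln(x) ≈ 809.14;  relative error ≈ 11.76%.

Directly count primes up to 7185: π(7185) = 917. The PNT approximation gives 7185/ln(7185) ≈ 7185/8.87975 ≈ 809.14. Relative error (π(x) − x/ln(x)) / π(x) ≈ 11.76%; the approximation is known to undercount slightly (Li(x) is a better estimate).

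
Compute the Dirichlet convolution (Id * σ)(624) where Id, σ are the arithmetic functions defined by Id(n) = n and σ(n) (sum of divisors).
(Id * σ)(624) = 24381

Divisors of 624: [1, 2, 3, 4, 6, 8, 12, 13, 16, 24, 26, 39, 48, 52, 78, 104, 156, 208, 312, 624]. For each d | 624:
  d = 1: Id(1) · σ(624/1) = 1 · 1736 = 1736
  d = 2: Id(2) · σ(624/2) = 2 · 840 = 1680
  d = 3: Id(3) · σ(624/3) = 3 · 434 = 1302
  d = 4: Id(4) · σ(624/4) = 4 · 392 = 1568
  d = 6: Id(6) · σ(624/6) = 6 · 210 = 1260
  d = 8: Id(8) · σ(624/8) = 8 · 168 = 1344
  d = 12: Id(12) · σ(624/12) = 12 · 98 = 1176
  d = 13: Id(13) · σ(624/13) = 13 · 124 = 1612
  d = 16: Id(16) · σ(624/16) = 16 · 56 = 896
  d = 24: Id(24) · σ(624/24) = 24 · 42 = 1008
  d = 26: Id(26) · σ(624/26) = 26 · 60 = 1560
  d = 39: Id(39) · σ(624/39) = 39 · 31 = 1209
  d = 48: Id(48) · σ(624/48) = 48 · 14 = 672
  d = 52: Id(52) · σ(624/52) = 52 · 28 = 1456
  d = 78: Id(78) · σ(624/78) = 78 · 15 = 1170
  d = 104: Id(104) · σ(624/104) = 104 · 12 = 1248
  d = 156: Id(156) · σ(624/156) = 156 · 7 = 1092
  d = 208: Id(208) · σ(624/208) = 208 · 4 = 832
  d = 312: Id(312) · σ(624/312) = 312 · 3 = 936
  d = 624: Id(624) · σ(624/624) = 624 · 1 = 624
Summing: (Id * σ)(624) = 1736 + 1680 + 1302 + 1568 + 1260 + 1344 + 1176 + 1612 + 896 + 1008 + 1560 + 1209 + 672 + 1456 + 1170 + 1248 + 1092 + 832 + 936 + 624 = 24381.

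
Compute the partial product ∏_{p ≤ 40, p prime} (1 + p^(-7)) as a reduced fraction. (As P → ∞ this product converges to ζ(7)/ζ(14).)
∏ = 228018297549409144061012751313154880100808796638571013381923478410878979964928/226144123234654878853445211850814351110881099376313221108562837934941141853125

The primes p ≤ 40 are [2, 3, 5, 7, 11, 13, 17, 19, 23, 29, 31, 37]. For each, (1 + 1/p^7) = (p^7 + 1)/p^7. Multiplying these fractions over p ∈ [2, 3, 5, 7, 11, 13, 17, 19, 23, 29, 31, 37] gives 228018297549409144061012751313154880100808796638571013381923478410878979964928/226144123234654878853445211850814351110881099376313221108562837934941141853125. (In the limit P → ∞ this tends to ζ(7)/ζ(14).)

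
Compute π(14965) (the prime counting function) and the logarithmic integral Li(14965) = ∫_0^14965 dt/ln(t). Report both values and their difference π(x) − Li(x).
π(14965) = 1752;  Li(14965) ≈ 1772.98;  π(x) − Li(x) ≈ -20.98.

Direct count of primes ≤ 14965 gives π(14965) = 1752. Numerical evaluation of the logarithmic integral gives Li(14965) ≈ 1772.98. The difference π(x) − Li(x) ≈ -20.98 is typically negative for small/moderate x (Li(x) overestimates), though Littlewood's theorem shows this sign changes infinitely often.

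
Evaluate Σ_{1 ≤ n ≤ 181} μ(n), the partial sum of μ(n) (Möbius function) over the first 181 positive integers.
Σ_{n ≤ 181} μ(n) = -4

Compute μ(n) for each 1 ≤ n ≤ 181: μ(1) = 1, μ(2) = -1, μ(3) = -1, μ(4) = 0, μ(5) = -1, μ(6) = 1, μ(7) = -1, μ(8) = 0, μ(9) = 0, μ(10) = 1, μ(11) = -1, μ(12) = 0, μ(13) = -1, μ(14) = 1, μ(15) = 1, μ(16) = 0, μ(17) = -1, μ(18) = 0, μ(19) = -1, μ(20) = 0, μ(21) = 1, μ(22) = 1, μ(23) = -1, μ(24) = 0, μ(25) = 0, μ(26) = 1, μ(27) = 0, μ(28) = 0, μ(29) = -1, μ(30) = -1, μ(31) = -1, μ(32) = 0, μ(33) = 1, μ(34) = 1, μ(35) = 1, μ(36) = 0, μ(37) = -1, μ(38) = 1, μ(39) = 1, μ(40) = 0, μ(41) = -1, μ(42) = -1, μ(43) = -1, μ(44) = 0, μ(45) = 0, μ(46) = 1, μ(47) = -1, μ(48) = 0, μ(49) = 0, μ(50) = 0, μ(51) = 1, μ(52) = 0, μ(53) = -1, μ(54) = 0, μ(55) = 1, μ(56) = 0, μ(57) = 1, μ(58) = 1, μ(59) = -1, μ(60) = 0, μ(61) = -1, μ(62) = 1, μ(63) = 0, μ(64) = 0, μ(65) = 1, μ(66) = -1, μ(67) = -1, μ(68) = 0, μ(69) = 1, μ(70) = -1, μ(71) = -1, μ(72) = 0, μ(73) = -1, μ(74) = 1, μ(75) = 0, μ(76) = 0, μ(77) = 1, μ(78) = -1, μ(79) = -1, μ(80) = 0, μ(81) = 0, μ(82) = 1, μ(83) = -1, μ(84) = 0, μ(85) = 1, μ(86) = 1, μ(87) = 1, μ(88) = 0, μ(89) = -1, μ(90) = 0, μ(91) = 1, μ(92) = 0, μ(93) = 1, μ(94) = 1, μ(95) = 1, μ(96) = 0, μ(97) = -1, μ(98) = 0, μ(99) = 0, μ(100) = 0, μ(101) = -1, μ(102) = -1, μ(103) = -1, μ(104) = 0, μ(105) = -1, μ(106) = 1, μ(107) = -1, μ(108) = 0, μ(109) = -1, μ(110) = -1, μ(111) = 1, μ(112) = 0, μ(113) = -1, μ(114) = -1, μ(115) = 1, μ(116) = 0, μ(117) = 0, μ(118) = 1, μ(119) = 1, μ(120) = 0, μ(121) = 0, μ(122) = 1, μ(123) = 1, μ(124) = 0, μ(125) = 0, μ(126) = 0, μ(127) = -1, μ(128) = 0, μ(129) = 1, μ(130) = -1, μ(131) = -1, μ(132) = 0, μ(133) = 1, μ(134) = 1, μ(135) = 0, μ(136) = 0, μ(137) = -1, μ(138) = -1, μ(139) = -1, μ(140) = 0, μ(141) = 1, μ(142) = 1, μ(143) = 1, μ(144) = 0, μ(145) = 1, μ(146) = 1, μ(147) = 0, μ(148) = 0, μ(149) = -1, μ(150) = 0, μ(151) = -1, μ(152) = 0, μ(153) = 0, μ(154) = -1, μ(155) = 1, μ(156) = 0, μ(157) = -1, μ(158) = 1, μ(159) = 1, μ(160) = 0, μ(161) = 1, μ(162) = 0, μ(163) = -1, μ(164) = 0, μ(165) = -1, μ(166) = 1, μ(167) = -1, μ(168) = 0, μ(169) = 0, μ(170) = -1, μ(171) = 0, μ(172) = 0, μ(173) = -1, μ(174) = -1, μ(175) = 0, μ(176) = 0, μ(177) = 1, μ(178) = 1, μ(179) = -1, μ(180) = 0, μ(181) = -1. Summing all 181 values: -4. (Mertens function M(x) = Σ_{n ≤ x} μ(n); on average M(x) should be small (PNT ⟺ M(x) = o(x)).)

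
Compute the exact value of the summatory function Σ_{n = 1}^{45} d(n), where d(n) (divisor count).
Σ_{n ≤ 45} d(n) = 182

Compute d(n) for each 1 ≤ n ≤ 45: d(1) = 1, d(2) = 2, d(3) = 2, d(4) = 3, d(5) = 2, d(6) = 4, d(7) = 2, d(8) = 4, d(9) = 3, d(10) = 4, d(11) = 2, d(12) = 6, d(13) = 2, d(14) = 4, d(15) = 4, d(16) = 5, d(17) = 2, d(18) = 6, d(19) = 2, d(20) = 6, d(21) = 4, d(22) = 4, d(23) = 2, d(24) = 8, d(25) = 3, d(26) = 4, d(27) = 4, d(28) = 6, d(29) = 2, d(30) = 8, d(31) = 2, d(32) = 6, d(33) = 4, d(34) = 4, d(35) = 4, d(36) = 9, d(37) = 2, d(38) = 4, d(39) = 4, d(40) = 8, d(41) = 2, d(42) = 8, d(43) = 2, d(44) = 6, d(45) = 6. Summing all 45 values: 182. (Dirichlet's divisor formula: Σ_{n ≤ x} d(n) = x ln(x) + (2γ − 1) x + O(√x). For x = 45, the asymptotic estimate is ≈ 178.25.)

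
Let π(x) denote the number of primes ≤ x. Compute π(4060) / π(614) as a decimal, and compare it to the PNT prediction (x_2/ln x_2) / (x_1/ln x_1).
π(4060)/π(614) = 560/112 ≈ 5.0000;  PNT prediction ≈ 5.1091.

π(614) = 112 and π(4060) = 560, so π(4060)/π(614) ≈ 5.0000. The PNT-predicted ratio is (4060/ln(4060)) / (614/ln(614)) ≈ 5.1091. The two agree to within a few percent, as expected.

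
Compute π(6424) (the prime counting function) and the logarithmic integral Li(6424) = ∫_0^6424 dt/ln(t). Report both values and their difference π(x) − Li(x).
π(6424) = 835;  Li(6424) ≈ 848.96;  π(x) − Li(x) ≈ -13.96.

Direct count of primes ≤ 6424 gives π(6424) = 835. Numerical evaluation of the logarithmic integral gives Li(6424) ≈ 848.96. The difference π(x) − Li(x) ≈ -13.96 is typically negative for small/moderate x (Li(x) overestimates), though Littlewood's theorem shows this sign changes infinitely often.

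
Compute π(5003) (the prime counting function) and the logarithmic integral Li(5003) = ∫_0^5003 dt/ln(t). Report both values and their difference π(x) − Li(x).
π(5003) = 670;  Li(5003) ≈ 684.63;  π(x) − Li(x) ≈ -14.63.

Direct count of primes ≤ 5003 gives π(5003) = 670. Numerical evaluation of the logarithmic integral gives Li(5003) ≈ 684.63. The difference π(x) − Li(x) ≈ -14.63 is typically negative for small/moderate x (Li(x) overestimates), though Littlewood's theorem shows this sign changes infinitely often.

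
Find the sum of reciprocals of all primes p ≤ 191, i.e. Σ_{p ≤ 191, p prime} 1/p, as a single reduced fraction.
Σ 1/p = 1993491118321872720749042237885450777194444627325999952379378899379116158063/1030893141925860008499560888835674370998623848299590975192766715520279329390

π(191) = 43, so the primes ≤ 191 are [2, 3, 5, 7, 11, 13, 17, 19, 23, 29, 31, 37, 41, 43, 47, 53, 59, 61, 67, 71, 73, 79, 83, 89, 97, 101, 103, 107, 109, 113, 127, 131, 137, 139, 149, 151, 157, 163, 167, 173, 179, 181, 191]. Summing 1/p over these primes: 1993491118321872720749042237885450777194444627325999952379378899379116158063/1030893141925860008499560888835674370998623848299590975192766715520279329390 ≈ 1.9338. Mertens estimate ln ln(191) + 0.2615 ≈ 1.9202.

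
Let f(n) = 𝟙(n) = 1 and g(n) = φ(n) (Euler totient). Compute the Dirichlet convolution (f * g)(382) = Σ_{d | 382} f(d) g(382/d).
(𝟙 * φ)(382) = 382

Divisors of 382: [1, 2, 191, 382]. For each d | 382:
  d = 1: 𝟙(1) · φ(382/1) = 1 · 190 = 190
  d = 2: 𝟙(2) · φ(382/2) = 1 · 190 = 190
  d = 191: 𝟙(191) · φ(382/191) = 1 · 1 = 1
  d = 382: 𝟙(382) · φ(382/382) = 1 · 1 = 1
Summing: (𝟙 * φ)(382) = 190 + 190 + 1 + 1 = 382.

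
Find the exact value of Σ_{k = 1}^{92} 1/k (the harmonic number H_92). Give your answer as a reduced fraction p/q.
H_92 = 3668893996878372053122809260004199377461/718766754945489455304472257065075294400

Direct summation: H_92 = 1 + 1/2 + ... + 1/92. The least common denominator is lcm(1, ..., 92) = 718766754945489455304472257065075294400; over this denominator the numerator is 718766754945489455304472257065075294400 + 359383377472744727652236128532537647200 + 239588918315163151768157419021691764800 + 179691688736372363826118064266268823600 + 143753350989097891060894451413015058880 + 119794459157581575884078709510845882400 + 102680964992212779329210322437867899200 + 89845844368186181913059032133134411800 + 79862972771721050589385806340563921600 + 71876675494548945530447225706507529440 + 65342432267771768664042932460461390400 + 59897229578790787942039354755422941200 + 55289750380422265792651712081928868800 + 51340482496106389664605161218933949600 + 47917783663032630353631483804338352960 + 44922922184093090956529516066567205900 + 42280397349734673841439544533239723200 + 39931486385860525294692903170281960800 + 37829829207657339752866960898161857600 + 35938337747274472765223612853253764720 + 34226988330737593109736774145955966400 + 32671216133885884332021466230230695200 + 31250728475890845882803141611525012800 + 29948614789395393971019677377711470600 + 28750670197819578212178890282603011776 + 27644875190211132896325856040964434400 + 26620990923907016863128602113521307200 + 25670241248053194832302580609466974800 + 24785060515361705355326629553968113600 + 23958891831516315176815741902169176480 + 23186024353080305009821685711776622400 + 22461461092046545478264758033283602950 + 21780810755923922888014310820153796800 + 21140198674867336920719772266619861600 + 20536192998442555865842064487573579840 + 19965743192930262647346451585140980400 + 19426128512040255548769520461218251200 + 18914914603828669876433480449080928800 + 18429916793474088597550570693976289600 + 17969168873637236382611806426626882360 + 17530896462085108665962737977196958400 + 17113494165368796554868387072977983200 + 16715505928964871053592378071280820800 + 16335608066942942166010733115115347600 + 15972594554344210117877161268112784320 + 15625364237945422941401570805762506400 + 15292909679691265006478133129044155200 + 14974307394697696985509838688855735300 + 14668709284601825618458617491123985600 + 14375335098909789106089445141301505888 + 14093465783244891280479848177746574400 + 13822437595105566448162928020482217200 + 13561636885763951986876835038963684800 + 13310495461953508431564301056760653600 + 13068486453554353732808586492092278080 + 12835120624026597416151290304733487400 + 12609943069219113250955653632720619200 + 12392530257680852677663314776984056800 + 12182487371957448394991055204492801600 + 11979445915758157588407870951084588240 + 11783061556483433693515938640411070400 + 11593012176540152504910842855888311200 + 11408996110245864369912258048651988800 + 11230730546023272739132379016641801475 + 11057950076084453158530342416385773760 + 10890405377961961444007155410076898400 + 10727862014111782914992123239777243200 + 10570099337433668460359886133309930800 + 10416909491963615294267713870508337600 + 10268096499221277932921032243786789920 + 10123475421767457116964397986832046400 + 9982871596465131323673225792570490200 + 9846119930760129524718798041987332800 + 9713064256020127774384760230609125600 + 9583556732606526070726296760867670592 + 9457457301914334938216740224540464400 + 9334633181110252666291847494351627200 + 9214958396737044298775285346988144800 + 9098313353740372851955345026140193600 + 8984584436818618191305903213313441180 + 8873663641302338954376200704507102400 + 8765448231042554332981368988598479200 + 8659840421029993437403280205603316800 + 8556747082684398277434193536488991600 + 8456079469946934768287908906647944640 + 8357752964482435526796189035640410400 + 8261686838453901785108876517989371200 + 8167804033471471083005366557557673800 + 8076030954443701744994070304101969600 + 7986297277172105058938580634056392160 + 7898535768631752256093101725989838400 + 7812682118972711470700785402881253200 = 3668893996878372053122809260004199377461, so H_92 = 3668893996878372053122809260004199377461/718766754945489455304472257065075294400 (already in lowest terms) ≈ 5.10443. (The PNT-adjacent estimate ln(92) + γ ≈ 5.09900 matches within O(1/n).)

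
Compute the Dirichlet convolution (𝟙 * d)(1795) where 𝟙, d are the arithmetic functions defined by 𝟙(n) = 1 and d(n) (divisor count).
(𝟙 * d)(1795) = 9

Divisors of 1795: [1, 5, 359, 1795]. For each d | 1795:
  d = 1: 𝟙(1) · d(1795/1) = 1 · 4 = 4
  d = 5: 𝟙(5) · d(1795/5) = 1 · 2 = 2
  d = 359: 𝟙(359) · d(1795/359) = 1 · 2 = 2
  d = 1795: 𝟙(1795) · d(1795/1795) = 1 · 1 = 1
Summing: (𝟙 * d)(1795) = 4 + 2 + 2 + 1 = 9.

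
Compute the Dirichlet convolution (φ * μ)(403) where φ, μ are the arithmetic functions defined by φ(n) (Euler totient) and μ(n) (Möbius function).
(φ * μ)(403) = 319

Divisors of 403: [1, 13, 31, 403]. For each d | 403:
  d = 1: φ(1) · μ(403/1) = 1 · 1 = 1
  d = 13: φ(13) · μ(403/13) = 12 · -1 = -12
  d = 31: φ(31) · μ(403/31) = 30 · -1 = -30
  d = 403: φ(403) · μ(403/403) = 360 · 1 = 360
Summing: (φ * μ)(403) = 1 + -12 + -30 + 360 = 319.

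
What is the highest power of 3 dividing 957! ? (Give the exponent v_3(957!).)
v_3(957!) = 475

Legendre's formula: v_p(n!) = Σ_{k ≥ 1} ⌊n / p^k⌋. For p = 3, n = 957, the terms are:
  ⌊957/3^1⌋ = ⌊957/3⌋ = 319
  ⌊957/3^2⌋ = ⌊957/9⌋ = 106
  ⌊957/3^3⌋ = ⌊957/27⌋ = 35
  ⌊957/3^4⌋ = ⌊957/81⌋ = 11
  ⌊957/3^5⌋ = ⌊957/243⌋ = 3
  ⌊957/3^6⌋ = ⌊957/729⌋ = 1
(the next term ⌊957/3^7⌋ = 0, terminating the sum). Summing: v_3(957!) = 319 + 106 + 35 + 11 + 3 + 1 = 475.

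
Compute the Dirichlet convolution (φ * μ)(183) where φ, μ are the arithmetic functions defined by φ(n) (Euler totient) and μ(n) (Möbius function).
(φ * μ)(183) = 59

Divisors of 183: [1, 3, 61, 183]. For each d | 183:
  d = 1: φ(1) · μ(183/1) = 1 · 1 = 1
  d = 3: φ(3) · μ(183/3) = 2 · -1 = -2
  d = 61: φ(61) · μ(183/61) = 60 · -1 = -60
  d = 183: φ(183) · μ(183/183) = 120 · 1 = 120
Summing: (φ * μ)(183) = 1 + -2 + -60 + 120 = 59.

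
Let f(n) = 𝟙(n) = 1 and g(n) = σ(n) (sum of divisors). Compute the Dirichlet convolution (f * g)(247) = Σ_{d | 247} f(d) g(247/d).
(𝟙 * σ)(247) = 315

Divisors of 247: [1, 13, 19, 247]. For each d | 247:
  d = 1: 𝟙(1) · σ(247/1) = 1 · 280 = 280
  d = 13: 𝟙(13) · σ(247/13) = 1 · 20 = 20
  d = 19: 𝟙(19) · σ(247/19) = 1 · 14 = 14
  d = 247: 𝟙(247) · σ(247/247) = 1 · 1 = 1
Summing: (𝟙 * σ)(247) = 280 + 20 + 14 + 1 = 315.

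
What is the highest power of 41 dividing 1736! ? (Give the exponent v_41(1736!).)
v_41(1736!) = 43

Legendre's formula: v_p(n!) = Σ_{k ≥ 1} ⌊n / p^k⌋. For p = 41, n = 1736, the terms are:
  ⌊1736/41^1⌋ = ⌊1736/41⌋ = 42
  ⌊1736/41^2⌋ = ⌊1736/1681⌋ = 1
(the next term ⌊1736/41^3⌋ = 0, terminating the sum). Summing: v_41(1736!) = 42 + 1 = 43.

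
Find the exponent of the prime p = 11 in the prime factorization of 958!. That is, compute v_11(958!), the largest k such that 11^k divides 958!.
v_11(958!) = 94

Legendre's formula: v_p(n!) = Σ_{k ≥ 1} ⌊n / p^k⌋. For p = 11, n = 958, the terms are:
  ⌊958/11^1⌋ = ⌊958/11⌋ = 87
  ⌊958/11^2⌋ = ⌊958/121⌋ = 7
(the next term ⌊958/11^3⌋ = 0, terminating the sum). Summing: v_11(958!) = 87 + 7 = 94.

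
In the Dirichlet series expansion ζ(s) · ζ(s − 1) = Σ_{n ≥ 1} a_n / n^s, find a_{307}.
σ(307) = 308

In the product (Σ m^0/m^s)(Σ k / k^s) = Σ (Σ_{d | n} d) / n^s, the coefficient of 1/n^s is σ(n) = Σ_{d | n} d. For n = 307, divisors are [1, 307]; summing: σ(307) = 308.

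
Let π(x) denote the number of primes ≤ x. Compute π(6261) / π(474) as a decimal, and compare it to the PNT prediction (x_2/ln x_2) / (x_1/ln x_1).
π(6261)/π(474) = 813/91 ≈ 8.9341;  PNT prediction ≈ 9.3093.

π(474) = 91 and π(6261) = 813, so π(6261)/π(474) ≈ 8.9341. The PNT-predicted ratio is (6261/ln(6261)) / (474/ln(474)) ≈ 9.3093. The two agree to within a few percent, as expected.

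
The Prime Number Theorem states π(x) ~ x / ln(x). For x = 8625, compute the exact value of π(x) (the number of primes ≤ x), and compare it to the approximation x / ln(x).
π(8625) = 1073;  x/ln(x) ≈ 951.73;  relative error ≈ 11.30%.

Directly count primes up to 8625: π(8625) = 1073. The PNT approximation gives 8625/ln(8625) ≈ 8625/9.06242 ≈ 951.73. Relative error (π(x) − x/ln(x)) / π(x) ≈ 11.30%; the approximation is known to undercount slightly (Li(x) is a better estimate).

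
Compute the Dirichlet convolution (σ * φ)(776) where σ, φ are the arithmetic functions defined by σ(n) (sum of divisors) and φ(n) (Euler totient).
(σ * φ)(776) = 6208

Divisors of 776: [1, 2, 4, 8, 97, 194, 388, 776]. For each d | 776:
  d = 1: σ(1) · φ(776/1) = 1 · 384 = 384
  d = 2: σ(2) · φ(776/2) = 3 · 192 = 576
  d = 4: σ(4) · φ(776/4) = 7 · 96 = 672
  d = 8: σ(8) · φ(776/8) = 15 · 96 = 1440
  d = 97: σ(97) · φ(776/97) = 98 · 4 = 392
  d = 194: σ(194) · φ(776/194) = 294 · 2 = 588
  d = 388: σ(388) · φ(776/388) = 686 · 1 = 686
  d = 776: σ(776) · φ(776/776) = 1470 · 1 = 1470
Summing: (σ * φ)(776) = 384 + 576 + 672 + 1440 + 392 + 588 + 686 + 1470 = 6208.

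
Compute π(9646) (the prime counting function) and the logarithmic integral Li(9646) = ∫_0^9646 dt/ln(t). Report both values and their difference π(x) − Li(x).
π(9646) = 1191;  Li(9646) ≈ 1207.63;  π(x) − Li(x) ≈ -16.63.

Direct count of primes ≤ 9646 gives π(9646) = 1191. Numerical evaluation of the logarithmic integral gives Li(9646) ≈ 1207.63. The difference π(x) − Li(x) ≈ -16.63 is typically negative for small/moderate x (Li(x) overestimates), though Littlewood's theorem shows this sign changes infinitely often.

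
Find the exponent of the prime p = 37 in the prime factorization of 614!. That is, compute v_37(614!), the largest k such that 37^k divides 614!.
v_37(614!) = 16

Legendre's formula: v_p(n!) = Σ_{k ≥ 1} ⌊n / p^k⌋. For p = 37, n = 614, the terms are:
  ⌊614/37^1⌋ = ⌊614/37⌋ = 16
(the next term ⌊614/37^2⌋ = 0, terminating the sum). Summing: v_37(614!) = 16 = 16.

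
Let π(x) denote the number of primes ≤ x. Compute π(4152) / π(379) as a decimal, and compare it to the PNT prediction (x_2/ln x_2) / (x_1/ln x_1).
π(4152)/π(379) = 570/75 ≈ 7.6000;  PNT prediction ≈ 7.8075.

π(379) = 75 and π(4152) = 570, so π(4152)/π(379) ≈ 7.6000. The PNT-predicted ratio is (4152/ln(4152)) / (379/ln(379)) ≈ 7.8075. The two agree to within a few percent, as expected.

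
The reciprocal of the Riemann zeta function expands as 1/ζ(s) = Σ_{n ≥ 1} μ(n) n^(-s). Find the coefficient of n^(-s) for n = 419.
μ(419) = -1

Factor n = 419 = 419. μ(n) = 0 if any exponent ≥ 2 (not squarefree); otherwise μ(n) = (−1)^{ω(n)} where ω(n) is the number of distinct prime factors. Applying: μ(419) = -1.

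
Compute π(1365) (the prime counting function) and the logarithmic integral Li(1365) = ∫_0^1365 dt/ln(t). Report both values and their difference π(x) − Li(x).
π(1365) = 218;  Li(1365) ≈ 229.23;  π(x) − Li(x) ≈ -11.23.

Direct count of primes ≤ 1365 gives π(1365) = 218. Numerical evaluation of the logarithmic integral gives Li(1365) ≈ 229.23. The difference π(x) − Li(x) ≈ -11.23 is typically negative for small/moderate x (Li(x) overestimates), though Littlewood's theorem shows this sign changes infinitely often.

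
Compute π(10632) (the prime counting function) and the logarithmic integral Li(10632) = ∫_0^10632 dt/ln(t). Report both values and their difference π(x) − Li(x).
π(10632) = 1297;  Li(10632) ≈ 1314.53;  π(x) − Li(x) ≈ -17.53.

Direct count of primes ≤ 10632 gives π(10632) = 1297. Numerical evaluation of the logarithmic integral gives Li(10632) ≈ 1314.53. The difference π(x) − Li(x) ≈ -17.53 is typically negative for small/moderate x (Li(x) overestimates), though Littlewood's theorem shows this sign changes infinitely often.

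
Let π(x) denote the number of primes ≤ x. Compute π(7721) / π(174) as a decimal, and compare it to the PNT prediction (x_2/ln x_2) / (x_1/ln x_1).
π(7721)/π(174) = 979/40 ≈ 24.4750;  PNT prediction ≈ 25.5734.

π(174) = 40 and π(7721) = 979, so π(7721)/π(174) ≈ 24.4750. The PNT-predicted ratio is (7721/ln(7721)) / (174/ln(174)) ≈ 25.5734. The two agree to within a few percent, as expected.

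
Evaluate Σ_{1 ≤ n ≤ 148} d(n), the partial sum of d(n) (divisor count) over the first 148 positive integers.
Σ_{n ≤ 148} d(n) = 766

Compute d(n) for each 1 ≤ n ≤ 148: d(1) = 1, d(2) = 2, d(3) = 2, d(4) = 3, d(5) = 2, d(6) = 4, d(7) = 2, d(8) = 4, d(9) = 3, d(10) = 4, d(11) = 2, d(12) = 6, d(13) = 2, d(14) = 4, d(15) = 4, d(16) = 5, d(17) = 2, d(18) = 6, d(19) = 2, d(20) = 6, d(21) = 4, d(22) = 4, d(23) = 2, d(24) = 8, d(25) = 3, d(26) = 4, d(27) = 4, d(28) = 6, d(29) = 2, d(30) = 8, d(31) = 2, d(32) = 6, d(33) = 4, d(34) = 4, d(35) = 4, d(36) = 9, d(37) = 2, d(38) = 4, d(39) = 4, d(40) = 8, d(41) = 2, d(42) = 8, d(43) = 2, d(44) = 6, d(45) = 6, d(46) = 4, d(47) = 2, d(48) = 10, d(49) = 3, d(50) = 6, d(51) = 4, d(52) = 6, d(53) = 2, d(54) = 8, d(55) = 4, d(56) = 8, d(57) = 4, d(58) = 4, d(59) = 2, d(60) = 12, d(61) = 2, d(62) = 4, d(63) = 6, d(64) = 7, d(65) = 4, d(66) = 8, d(67) = 2, d(68) = 6, d(69) = 4, d(70) = 8, d(71) = 2, d(72) = 12, d(73) = 2, d(74) = 4, d(75) = 6, d(76) = 6, d(77) = 4, d(78) = 8, d(79) = 2, d(80) = 10, d(81) = 5, d(82) = 4, d(83) = 2, d(84) = 12, d(85) = 4, d(86) = 4, d(87) = 4, d(88) = 8, d(89) = 2, d(90) = 12, d(91) = 4, d(92) = 6, d(93) = 4, d(94) = 4, d(95) = 4, d(96) = 12, d(97) = 2, d(98) = 6, d(99) = 6, d(100) = 9, d(101) = 2, d(102) = 8, d(103) = 2, d(104) = 8, d(105) = 8, d(106) = 4, d(107) = 2, d(108) = 12, d(109) = 2, d(110) = 8, d(111) = 4, d(112) = 10, d(113) = 2, d(114) = 8, d(115) = 4, d(116) = 6, d(117) = 6, d(118) = 4, d(119) = 4, d(120) = 16, d(121) = 3, d(122) = 4, d(123) = 4, d(124) = 6, d(125) = 4, d(126) = 12, d(127) = 2, d(128) = 8, d(129) = 4, d(130) = 8, d(131) = 2, d(132) = 12, d(133) = 4, d(134) = 4, d(135) = 8, d(136) = 8, d(137) = 2, d(138) = 8, d(139) = 2, d(140) = 12, d(141) = 4, d(142) = 4, d(143) = 4, d(144) = 15, d(145) = 4, d(146) = 4, d(147) = 6, d(148) = 6. Summing all 148 values: 766. (Dirichlet's divisor formula: Σ_{n ≤ x} d(n) = x ln(x) + (2γ − 1) x + O(√x). For x = 148, the asymptotic estimate is ≈ 762.44.)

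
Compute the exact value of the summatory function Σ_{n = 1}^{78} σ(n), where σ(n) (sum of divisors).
Σ_{n ≤ 78} σ(n) = 5048

Compute σ(n) for each 1 ≤ n ≤ 78: σ(1) = 1, σ(2) = 3, σ(3) = 4, σ(4) = 7, σ(5) = 6, σ(6) = 12, σ(7) = 8, σ(8) = 15, σ(9) = 13, σ(10) = 18, σ(11) = 12, σ(12) = 28, σ(13) = 14, σ(14) = 24, σ(15) = 24, σ(16) = 31, σ(17) = 18, σ(18) = 39, σ(19) = 20, σ(20) = 42, σ(21) = 32, σ(22) = 36, σ(23) = 24, σ(24) = 60, σ(25) = 31, σ(26) = 42, σ(27) = 40, σ(28) = 56, σ(29) = 30, σ(30) = 72, σ(31) = 32, σ(32) = 63, σ(33) = 48, σ(34) = 54, σ(35) = 48, σ(36) = 91, σ(37) = 38, σ(38) = 60, σ(39) = 56, σ(40) = 90, σ(41) = 42, σ(42) = 96, σ(43) = 44, σ(44) = 84, σ(45) = 78, σ(46) = 72, σ(47) = 48, σ(48) = 124, σ(49) = 57, σ(50) = 93, σ(51) = 72, σ(52) = 98, σ(53) = 54, σ(54) = 120, σ(55) = 72, σ(56) = 120, σ(57) = 80, σ(58) = 90, σ(59) = 60, σ(60) = 168, σ(61) = 62, σ(62) = 96, σ(63) = 104, σ(64) = 127, σ(65) = 84, σ(66) = 144, σ(67) = 68, σ(68) = 126, σ(69) = 96, σ(70) = 144, σ(71) = 72, σ(72) = 195, σ(73) = 74, σ(74) = 114, σ(75) = 124, σ(76) = 140, σ(77) = 96, σ(78) = 168. Summing all 78 values: 5048. (Average order: Σ_{n ≤ x} σ(n) ~ (π²/12) x². For x = 78, (π²/12)·78² ≈ 5003.89.)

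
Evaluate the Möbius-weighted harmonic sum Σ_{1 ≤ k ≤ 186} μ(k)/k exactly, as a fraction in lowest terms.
Σ μ(k)/k = -55904716700650094585757261442743547013594163990986855470571201859213527/5397346292805549782720214077673687806275517530364350655459511599582614290

Values of μ(k) for 1 ≤ k ≤ 186: μ(1) = 1, μ(2) = -1, μ(3) = -1, μ(5) = -1, μ(6) = 1, μ(7) = -1, μ(10) = 1, μ(11) = -1, μ(13) = -1, μ(14) = 1, μ(15) = 1, μ(17) = -1, μ(19) = -1, μ(21) = 1, μ(22) = 1, μ(23) = -1, μ(26) = 1, μ(29) = -1, μ(30) = -1, μ(31) = -1, μ(33) = 1, μ(34) = 1, μ(35) = 1, μ(37) = -1, μ(38) = 1, μ(39) = 1, μ(41) = -1, μ(42) = -1, μ(43) = -1, μ(46) = 1, μ(47) = -1, μ(51) = 1, μ(53) = -1, μ(55) = 1, μ(57) = 1, μ(58) = 1, μ(59) = -1, μ(61) = -1, μ(62) = 1, μ(65) = 1, μ(66) = -1, μ(67) = -1, μ(69) = 1, μ(70) = -1, μ(71) = -1, μ(73) = -1, μ(74) = 1, μ(77) = 1, μ(78) = -1, μ(79) = -1, μ(82) = 1, μ(83) = -1, μ(85) = 1, μ(86) = 1, μ(87) = 1, μ(89) = -1, μ(91) = 1, μ(93) = 1, μ(94) = 1, μ(95) = 1, μ(97) = -1, μ(101) = -1, μ(102) = -1, μ(103) = -1, μ(105) = -1, μ(106) = 1, μ(107) = -1, μ(109) = -1, μ(110) = -1, μ(111) = 1, μ(113) = -1, μ(114) = -1, μ(115) = 1, μ(118) = 1, μ(119) = 1, μ(122) = 1, μ(123) = 1, μ(127) = -1, μ(129) = 1, μ(130) = -1, μ(131) = -1, μ(133) = 1, μ(134) = 1, μ(137) = -1, μ(138) = -1, μ(139) = -1, μ(141) = 1, μ(142) = 1, μ(143) = 1, μ(145) = 1, μ(146) = 1, μ(149) = -1, μ(151) = -1, μ(154) = -1, μ(155) = 1, μ(157) = -1, μ(158) = 1, μ(159) = 1, μ(161) = 1, μ(163) = -1, μ(165) = -1, μ(166) = 1, μ(167) = -1, μ(170) = -1, μ(173) = -1, μ(174) = -1, μ(177) = 1, μ(178) = 1, μ(179) = -1, μ(181) = -1, μ(182) = -1, μ(183) = 1, μ(185) = 1, μ(186) = -1, with μ = 0 on non-squarefree integers. Summing μ(k)/k for k where μ(k) ≠ 0 gives -55904716700650094585757261442743547013594163990986855470571201859213527/5397346292805549782720214077673687806275517530364350655459511599582614290 ≈ -0.0104. (PNT ⟺ this sum → 0 as n → ∞.)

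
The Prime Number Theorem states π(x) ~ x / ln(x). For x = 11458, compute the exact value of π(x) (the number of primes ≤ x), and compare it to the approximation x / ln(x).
π(11458) = 1381;  x/ln(x) ≈ 1225.92;  relative error ≈ 11.23%.

Directly count primes up to 11458: π(11458) = 1381. The PNT approximation gives 11458/ln(11458) ≈ 11458/9.34644 ≈ 1225.92. Relative error (π(x) − x/ln(x)) / π(x) ≈ 11.23%; the approximation is known to undercount slightly (Li(x) is a better estimate).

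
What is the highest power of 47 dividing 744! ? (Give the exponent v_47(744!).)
v_47(744!) = 15

Legendre's formula: v_p(n!) = Σ_{k ≥ 1} ⌊n / p^k⌋. For p = 47, n = 744, the terms are:
  ⌊744/47^1⌋ = ⌊744/47⌋ = 15
(the next term ⌊744/47^2⌋ = 0, terminating the sum). Summing: v_47(744!) = 15 = 15.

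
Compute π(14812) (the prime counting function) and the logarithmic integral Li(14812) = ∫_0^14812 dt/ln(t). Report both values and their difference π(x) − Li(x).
π(14812) = 1734;  Li(14812) ≈ 1757.06;  π(x) − Li(x) ≈ -23.06.

Direct count of primes ≤ 14812 gives π(14812) = 1734. Numerical evaluation of the logarithmic integral gives Li(14812) ≈ 1757.06. The difference π(x) − Li(x) ≈ -23.06 is typically negative for small/moderate x (Li(x) overestimates), though Littlewood's theorem shows this sign changes infinitely often.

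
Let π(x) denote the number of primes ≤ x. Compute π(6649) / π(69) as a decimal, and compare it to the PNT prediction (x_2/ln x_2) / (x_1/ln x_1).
π(6649)/π(69) = 856/19 ≈ 45.0526;  PNT prediction ≈ 46.3529.

π(69) = 19 and π(6649) = 856, so π(6649)/π(69) ≈ 45.0526. The PNT-predicted ratio is (6649/ln(6649)) / (69/ln(69)) ≈ 46.3529. The two agree to within a few percent, as expected.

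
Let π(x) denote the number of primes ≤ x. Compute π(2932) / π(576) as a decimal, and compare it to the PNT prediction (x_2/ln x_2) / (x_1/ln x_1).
π(2932)/π(576) = 423/105 ≈ 4.0286;  PNT prediction ≈ 4.0527.

π(576) = 105 and π(2932) = 423, so π(2932)/π(576) ≈ 4.0286. The PNT-predicted ratio is (2932/ln(2932)) / (576/ln(576)) ≈ 4.0527. The two agree to within a few percent, as expected.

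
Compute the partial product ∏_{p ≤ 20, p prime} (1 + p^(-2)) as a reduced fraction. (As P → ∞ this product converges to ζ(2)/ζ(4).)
∏ = 6403780000/4257193941

The primes p ≤ 20 are [2, 3, 5, 7, 11, 13, 17, 19]. For each, (1 + 1/p^2) = (p^2 + 1)/p^2. Multiplying these fractions over p ∈ [2, 3, 5, 7, 11, 13, 17, 19] gives 6403780000/4257193941. (In the limit P → ∞ this tends to ζ(2)/ζ(4).)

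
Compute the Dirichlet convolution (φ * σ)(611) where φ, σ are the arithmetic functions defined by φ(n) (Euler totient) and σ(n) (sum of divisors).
(φ * σ)(611) = 2444

Divisors of 611: [1, 13, 47, 611]. For each d | 611:
  d = 1: φ(1) · σ(611/1) = 1 · 672 = 672
  d = 13: φ(13) · σ(611/13) = 12 · 48 = 576
  d = 47: φ(47) · σ(611/47) = 46 · 14 = 644
  d = 611: φ(611) · σ(611/611) = 552 · 1 = 552
Summing: (φ * σ)(611) = 672 + 576 + 644 + 552 = 2444.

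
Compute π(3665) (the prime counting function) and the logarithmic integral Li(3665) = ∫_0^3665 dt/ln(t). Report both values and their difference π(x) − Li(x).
π(3665) = 511;  Li(3665) ≈ 524.76;  π(x) − Li(x) ≈ -13.76.

Direct count of primes ≤ 3665 gives π(3665) = 511. Numerical evaluation of the logarithmic integral gives Li(3665) ≈ 524.76. The difference π(x) − Li(x) ≈ -13.76 is typically negative for small/moderate x (Li(x) overestimates), though Littlewood's theorem shows this sign changes infinitely often.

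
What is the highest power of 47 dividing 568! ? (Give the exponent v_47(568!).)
v_47(568!) = 12

Legendre's formula: v_p(n!) = Σ_{k ≥ 1} ⌊n / p^k⌋. For p = 47, n = 568, the terms are:
  ⌊568/47^1⌋ = ⌊568/47⌋ = 12
(the next term ⌊568/47^2⌋ = 0, terminating the sum). Summing: v_47(568!) = 12 = 12.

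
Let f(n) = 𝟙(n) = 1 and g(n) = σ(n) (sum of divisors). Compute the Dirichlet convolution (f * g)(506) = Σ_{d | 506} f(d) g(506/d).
(𝟙 * σ)(506) = 1300

Divisors of 506: [1, 2, 11, 22, 23, 46, 253, 506]. For each d | 506:
  d = 1: 𝟙(1) · σ(506/1) = 1 · 864 = 864
  d = 2: 𝟙(2) · σ(506/2) = 1 · 288 = 288
  d = 11: 𝟙(11) · σ(506/11) = 1 · 72 = 72
  d = 22: 𝟙(22) · σ(506/22) = 1 · 24 = 24
  d = 23: 𝟙(23) · σ(506/23) = 1 · 36 = 36
  d = 46: 𝟙(46) · σ(506/46) = 1 · 12 = 12
  d = 253: 𝟙(253) · σ(506/253) = 1 · 3 = 3
  d = 506: 𝟙(506) · σ(506/506) = 1 · 1 = 1
Summing: (𝟙 * σ)(506) = 864 + 288 + 72 + 24 + 36 + 12 + 3 + 1 = 1300.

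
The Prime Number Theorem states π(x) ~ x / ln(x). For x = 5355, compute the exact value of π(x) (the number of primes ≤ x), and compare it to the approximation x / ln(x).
π(5355) = 708;  x/ln(x) ≈ 623.71;  relative error ≈ 11.91%.

Directly count primes up to 5355: π(5355) = 708. The PNT approximation gives 5355/ln(5355) ≈ 5355/8.58579 ≈ 623.71. Relative error (π(x) − x/ln(x)) / π(x) ≈ 11.91%; the approximation is known to undercount slightly (Li(x) is a better estimate).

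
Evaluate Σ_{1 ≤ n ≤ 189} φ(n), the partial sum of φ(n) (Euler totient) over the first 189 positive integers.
Σ_{n ≤ 189} φ(n) = 10904

Compute φ(n) for each 1 ≤ n ≤ 189: φ(1) = 1, φ(2) = 1, φ(3) = 2, φ(4) = 2, φ(5) = 4, φ(6) = 2, φ(7) = 6, φ(8) = 4, φ(9) = 6, φ(10) = 4, φ(11) = 10, φ(12) = 4, φ(13) = 12, φ(14) = 6, φ(15) = 8, φ(16) = 8, φ(17) = 16, φ(18) = 6, φ(19) = 18, φ(20) = 8, φ(21) = 12, φ(22) = 10, φ(23) = 22, φ(24) = 8, φ(25) = 20, φ(26) = 12, φ(27) = 18, φ(28) = 12, φ(29) = 28, φ(30) = 8, φ(31) = 30, φ(32) = 16, φ(33) = 20, φ(34) = 16, φ(35) = 24, φ(36) = 12, φ(37) = 36, φ(38) = 18, φ(39) = 24, φ(40) = 16, φ(41) = 40, φ(42) = 12, φ(43) = 42, φ(44) = 20, φ(45) = 24, φ(46) = 22, φ(47) = 46, φ(48) = 16, φ(49) = 42, φ(50) = 20, φ(51) = 32, φ(52) = 24, φ(53) = 52, φ(54) = 18, φ(55) = 40, φ(56) = 24, φ(57) = 36, φ(58) = 28, φ(59) = 58, φ(60) = 16, φ(61) = 60, φ(62) = 30, φ(63) = 36, φ(64) = 32, φ(65) = 48, φ(66) = 20, φ(67) = 66, φ(68) = 32, φ(69) = 44, φ(70) = 24, φ(71) = 70, φ(72) = 24, φ(73) = 72, φ(74) = 36, φ(75) = 40, φ(76) = 36, φ(77) = 60, φ(78) = 24, φ(79) = 78, φ(80) = 32, φ(81) = 54, φ(82) = 40, φ(83) = 82, φ(84) = 24, φ(85) = 64, φ(86) = 42, φ(87) = 56, φ(88) = 40, φ(89) = 88, φ(90) = 24, φ(91) = 72, φ(92) = 44, φ(93) = 60, φ(94) = 46, φ(95) = 72, φ(96) = 32, φ(97) = 96, φ(98) = 42, φ(99) = 60, φ(100) = 40, φ(101) = 100, φ(102) = 32, φ(103) = 102, φ(104) = 48, φ(105) = 48, φ(106) = 52, φ(107) = 106, φ(108) = 36, φ(109) = 108, φ(110) = 40, φ(111) = 72, φ(112) = 48, φ(113) = 112, φ(114) = 36, φ(115) = 88, φ(116) = 56, φ(117) = 72, φ(118) = 58, φ(119) = 96, φ(120) = 32, φ(121) = 110, φ(122) = 60, φ(123) = 80, φ(124) = 60, φ(125) = 100, φ(126) = 36, φ(127) = 126, φ(128) = 64, φ(129) = 84, φ(130) = 48, φ(131) = 130, φ(132) = 40, φ(133) = 108, φ(134) = 66, φ(135) = 72, φ(136) = 64, φ(137) = 136, φ(138) = 44, φ(139) = 138, φ(140) = 48, φ(141) = 92, φ(142) = 70, φ(143) = 120, φ(144) = 48, φ(145) = 112, φ(146) = 72, φ(147) = 84, φ(148) = 72, φ(149) = 148, φ(150) = 40, φ(151) = 150, φ(152) = 72, φ(153) = 96, φ(154) = 60, φ(155) = 120, φ(156) = 48, φ(157) = 156, φ(158) = 78, φ(159) = 104, φ(160) = 64, φ(161) = 132, φ(162) = 54, φ(163) = 162, φ(164) = 80, φ(165) = 80, φ(166) = 82, φ(167) = 166, φ(168) = 48, φ(169) = 156, φ(170) = 64, φ(171) = 108, φ(172) = 84, φ(173) = 172, φ(174) = 56, φ(175) = 120, φ(176) = 80, φ(177) = 116, φ(178) = 88, φ(179) = 178, φ(180) = 48, φ(181) = 180, φ(182) = 72, φ(183) = 120, φ(184) = 88, φ(185) = 144, φ(186) = 60, φ(187) = 160, φ(188) = 92, φ(189) = 108. Summing all 189 values: 10904. (Average order: Σ_{n ≤ x} φ(n) ~ (3/π²) x². For x = 189, (3/π²)·189² ≈ 10857.88.)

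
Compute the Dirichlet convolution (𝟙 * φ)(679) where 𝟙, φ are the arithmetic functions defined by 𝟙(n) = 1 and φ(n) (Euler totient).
(𝟙 * φ)(679) = 679

Divisors of 679: [1, 7, 97, 679]. For each d | 679:
  d = 1: 𝟙(1) · φ(679/1) = 1 · 576 = 576
  d = 7: 𝟙(7) · φ(679/7) = 1 · 96 = 96
  d = 97: 𝟙(97) · φ(679/97) = 1 · 6 = 6
  d = 679: 𝟙(679) · φ(679/679) = 1 · 1 = 1
Summing: (𝟙 * φ)(679) = 576 + 96 + 6 + 1 = 679.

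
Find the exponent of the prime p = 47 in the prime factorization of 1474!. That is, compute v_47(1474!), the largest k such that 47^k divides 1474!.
v_47(1474!) = 31

Legendre's formula: v_p(n!) = Σ_{k ≥ 1} ⌊n / p^k⌋. For p = 47, n = 1474, the terms are:
  ⌊1474/47^1⌋ = ⌊1474/47⌋ = 31
(the next term ⌊1474/47^2⌋ = 0, terminating the sum). Summing: v_47(1474!) = 31 = 31.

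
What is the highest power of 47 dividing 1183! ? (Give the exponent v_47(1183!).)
v_47(1183!) = 25

Legendre's formula: v_p(n!) = Σ_{k ≥ 1} ⌊n / p^k⌋. For p = 47, n = 1183, the terms are:
  ⌊1183/47^1⌋ = ⌊1183/47⌋ = 25
(the next term ⌊1183/47^2⌋ = 0, terminating the sum). Summing: v_47(1183!) = 25 = 25.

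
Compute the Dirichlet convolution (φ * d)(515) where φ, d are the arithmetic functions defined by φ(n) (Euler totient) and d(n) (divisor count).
(φ * d)(515) = 624

Divisors of 515: [1, 5, 103, 515]. For each d | 515:
  d = 1: φ(1) · d(515/1) = 1 · 4 = 4
  d = 5: φ(5) · d(515/5) = 4 · 2 = 8
  d = 103: φ(103) · d(515/103) = 102 · 2 = 204
  d = 515: φ(515) · d(515/515) = 408 · 1 = 408
Summing: (φ * d)(515) = 4 + 8 + 204 + 408 = 624.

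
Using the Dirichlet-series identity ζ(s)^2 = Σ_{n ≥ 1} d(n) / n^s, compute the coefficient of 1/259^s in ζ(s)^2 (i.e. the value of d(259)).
d(259) = 4

ζ(s)^2 = (Σ 1/m^s)(Σ 1/k^s). The coefficient of 1/n^s in the product is the number of ordered pairs (m, k) with mk = n, which equals d(n). For n = 259, divisors are [1, 7, 37, 259], so d(259) = 4.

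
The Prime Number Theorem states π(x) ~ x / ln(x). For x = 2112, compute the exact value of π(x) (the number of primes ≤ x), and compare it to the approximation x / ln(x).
π(2112) = 318;  x/ln(x) ≈ 275.88;  relative error ≈ 13.24%.

Directly count primes up to 2112: π(2112) = 318. The PNT approximation gives 2112/ln(2112) ≈ 2112/7.65539 ≈ 275.88. Relative error (π(x) − x/ln(x)) / π(x) ≈ 13.24%; the approximation is known to undercount slightly (Li(x) is a better estimate).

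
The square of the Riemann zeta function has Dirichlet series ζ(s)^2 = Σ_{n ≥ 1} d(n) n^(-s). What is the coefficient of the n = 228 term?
d(228) = 12

ζ(s)^2 = (Σ 1/m^s)(Σ 1/k^s). The coefficient of 1/n^s in the product is the number of ordered pairs (m, k) with mk = n, which equals d(n). For n = 228, divisors are [1, 2, 3, 4, 6, 12, 19, 38, 57, 76, 114, 228], so d(228) = 12.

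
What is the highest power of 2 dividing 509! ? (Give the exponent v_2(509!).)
v_2(509!) = 501

Legendre's formula: v_p(n!) = Σ_{k ≥ 1} ⌊n / p^k⌋. For p = 2, n = 509, the terms are:
  ⌊509/2^1⌋ = ⌊509/2⌋ = 254
  ⌊509/2^2⌋ = ⌊509/4⌋ = 127
  ⌊509/2^3⌋ = ⌊509/8⌋ = 63
  ⌊509/2^4⌋ = ⌊509/16⌋ = 31
  ⌊509/2^5⌋ = ⌊509/32⌋ = 15
  ⌊509/2^6⌋ = ⌊509/64⌋ = 7
  ⌊509/2^7⌋ = ⌊509/128⌋ = 3
  ⌊509/2^8⌋ = ⌊509/256⌋ = 1
(the next term ⌊509/2^9⌋ = 0, terminating the sum). Summing: v_2(509!) = 254 + 127 + 63 + 31 + 15 + 7 + 3 + 1 = 501.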